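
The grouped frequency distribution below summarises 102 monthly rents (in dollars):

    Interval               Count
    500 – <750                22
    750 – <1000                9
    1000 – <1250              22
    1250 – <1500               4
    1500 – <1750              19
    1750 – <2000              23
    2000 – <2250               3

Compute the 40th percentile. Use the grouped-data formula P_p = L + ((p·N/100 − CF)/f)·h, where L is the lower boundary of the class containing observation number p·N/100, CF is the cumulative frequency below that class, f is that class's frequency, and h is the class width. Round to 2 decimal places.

1111.36

N = 102; target position k = 40/100 · 102 = 40.8.
Cumulative frequencies: 22, 31, 53, 57, 76, 99, 102.
Observation 40.8 falls in the class 1000 – <1250.
L = 1000, CF = 31, f = 22, h = 250.
P40 = 1000 + ((40.8 − 31)/22)·250 = 1000 + 111.364 = 1111.36.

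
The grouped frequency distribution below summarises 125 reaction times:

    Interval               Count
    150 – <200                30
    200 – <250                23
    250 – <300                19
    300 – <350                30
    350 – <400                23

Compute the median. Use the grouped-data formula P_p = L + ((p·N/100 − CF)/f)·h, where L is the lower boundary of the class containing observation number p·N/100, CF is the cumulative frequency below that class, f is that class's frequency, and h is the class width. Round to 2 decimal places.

275.00

N = 125; target position k = 50/100 · 125 = 62.5.
Cumulative frequencies: 30, 53, 72, 102, 125.
Observation 62.5 falls in the class 250 – <300.
L = 250, CF = 53, f = 19, h = 50.
P50 = 250 + ((62.5 − 53)/19)·50 = 250 + 25 = 275.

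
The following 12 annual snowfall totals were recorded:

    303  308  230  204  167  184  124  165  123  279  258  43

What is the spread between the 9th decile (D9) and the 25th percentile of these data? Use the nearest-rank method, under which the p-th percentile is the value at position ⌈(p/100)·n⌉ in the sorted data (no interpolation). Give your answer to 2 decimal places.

Sorted: 43, 123, 124, 165, 167, 184, 204, 230, 258, 279, 303, 308.
n = 12.
P25: rank ⌈25/100·12⌉ = 3 → 124.
P90: rank ⌈90/100·12⌉ = 11 → 303.
Difference: 303 − 124 = 179.

179.00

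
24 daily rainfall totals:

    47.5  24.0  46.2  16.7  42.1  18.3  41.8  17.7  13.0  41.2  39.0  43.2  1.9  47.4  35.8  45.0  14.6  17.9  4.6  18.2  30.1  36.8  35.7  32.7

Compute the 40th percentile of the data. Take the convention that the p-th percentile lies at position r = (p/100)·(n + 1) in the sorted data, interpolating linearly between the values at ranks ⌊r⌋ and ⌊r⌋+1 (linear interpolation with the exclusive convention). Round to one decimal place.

Sorted: 1.9, 4.6, 13.0, 14.6, 16.7, 17.7, 17.9, 18.2, 18.3, 24.0, 30.1, 32.7, 35.7, 35.8, 36.8, 39.0, 41.2, 41.8, 42.1, 43.2, 45.0, 46.2, 47.4, 47.5.
n = 24.
r = (40/100)·(24 + 1) = 10.
r is an integer, so P40 is the value at rank 10: 24.0.

24.0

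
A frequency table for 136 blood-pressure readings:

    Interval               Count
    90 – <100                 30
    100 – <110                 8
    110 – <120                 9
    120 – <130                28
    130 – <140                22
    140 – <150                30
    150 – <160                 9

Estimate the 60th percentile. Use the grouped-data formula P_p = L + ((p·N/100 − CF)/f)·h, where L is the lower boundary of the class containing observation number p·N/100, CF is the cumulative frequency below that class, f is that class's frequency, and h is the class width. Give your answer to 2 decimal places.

133.00

N = 136; target position k = 60/100 · 136 = 81.6.
Cumulative frequencies: 30, 38, 47, 75, 97, 127, 136.
Observation 81.6 falls in the class 130 – <140.
L = 130, CF = 75, f = 22, h = 10.
P60 = 130 + ((81.6 − 75)/22)·10 = 130 + 3 = 133.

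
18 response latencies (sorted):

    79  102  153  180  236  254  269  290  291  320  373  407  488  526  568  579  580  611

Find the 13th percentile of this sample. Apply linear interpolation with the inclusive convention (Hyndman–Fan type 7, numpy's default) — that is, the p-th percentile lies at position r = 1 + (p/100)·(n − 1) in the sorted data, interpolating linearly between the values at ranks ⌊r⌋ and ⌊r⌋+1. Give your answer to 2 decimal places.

n = 18.
r = 1 + (13/100)·(18 − 1) = 1 + 2.21 = 3.21.
Rank 3 is 153 and rank 4 is 180.
Interpolate: 153 + 0.21·(180 − 153) = 153 + 0.21·27 = 158.67.

158.67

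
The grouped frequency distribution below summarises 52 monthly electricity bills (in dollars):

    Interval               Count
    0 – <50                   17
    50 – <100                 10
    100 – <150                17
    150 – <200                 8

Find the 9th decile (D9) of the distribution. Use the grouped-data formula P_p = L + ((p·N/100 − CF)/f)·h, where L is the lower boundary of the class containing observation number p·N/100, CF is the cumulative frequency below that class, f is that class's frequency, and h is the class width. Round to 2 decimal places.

N = 52; target position k = 90/100 · 52 = 46.8.
Cumulative frequencies: 17, 27, 44, 52.
Observation 46.8 falls in the class 150 – <200.
L = 150, CF = 44, f = 8, h = 50.
P90 = 150 + ((46.8 − 44)/8)·50 = 150 + 17.5 = 167.5.

167.50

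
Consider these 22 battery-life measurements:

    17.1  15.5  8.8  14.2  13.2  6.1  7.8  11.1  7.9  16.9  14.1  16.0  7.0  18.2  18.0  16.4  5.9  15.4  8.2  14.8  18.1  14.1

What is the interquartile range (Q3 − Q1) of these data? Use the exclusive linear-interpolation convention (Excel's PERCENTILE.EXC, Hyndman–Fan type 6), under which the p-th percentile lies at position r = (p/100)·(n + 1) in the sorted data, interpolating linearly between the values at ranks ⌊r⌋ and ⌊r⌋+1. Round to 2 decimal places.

8.40

Sorted: 5.9, 6.1, 7.0, 7.8, 7.9, 8.2, 8.8, 11.1, 13.2, 14.1, 14.1, 14.2, 14.8, 15.4, 15.5, 16.0, 16.4, 16.9, 17.1, 18.0, 18.1, 18.2.
n = 22.
P25: r = 5.75; ranks 5–6 are 7.9, 8.2; interpolating gives 8.125.
P75: r = 17.25; ranks 17–18 are 16.4, 16.9; interpolating gives 16.525.
Difference: 16.525 − 8.125 = 8.4.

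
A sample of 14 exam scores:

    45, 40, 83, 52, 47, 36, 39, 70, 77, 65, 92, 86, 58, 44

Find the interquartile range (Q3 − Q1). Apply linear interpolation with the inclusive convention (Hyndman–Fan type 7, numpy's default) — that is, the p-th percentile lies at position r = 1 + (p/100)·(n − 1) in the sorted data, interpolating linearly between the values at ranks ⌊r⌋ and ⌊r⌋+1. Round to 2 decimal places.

Sorted: 36, 39, 40, 44, 45, 47, 52, 58, 65, 70, 77, 83, 86, 92.
n = 14.
P25: r = 4.25; ranks 4–5 are 44, 45; interpolating gives 44.25.
P75: r = 10.75; ranks 10–11 are 70, 77; interpolating gives 75.25.
Difference: 75.25 − 44.25 = 31.

31.00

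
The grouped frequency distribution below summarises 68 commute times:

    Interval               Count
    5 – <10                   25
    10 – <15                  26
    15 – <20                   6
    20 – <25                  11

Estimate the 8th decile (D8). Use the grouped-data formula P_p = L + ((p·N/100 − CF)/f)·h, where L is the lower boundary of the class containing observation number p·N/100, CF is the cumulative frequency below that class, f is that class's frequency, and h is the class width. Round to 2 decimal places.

N = 68; target position k = 80/100 · 68 = 54.4.
Cumulative frequencies: 25, 51, 57, 68.
Observation 54.4 falls in the class 15 – <20.
L = 15, CF = 51, f = 6, h = 5.
P80 = 15 + ((54.4 − 51)/6)·5 = 15 + 2.83333 = 17.8333.

17.83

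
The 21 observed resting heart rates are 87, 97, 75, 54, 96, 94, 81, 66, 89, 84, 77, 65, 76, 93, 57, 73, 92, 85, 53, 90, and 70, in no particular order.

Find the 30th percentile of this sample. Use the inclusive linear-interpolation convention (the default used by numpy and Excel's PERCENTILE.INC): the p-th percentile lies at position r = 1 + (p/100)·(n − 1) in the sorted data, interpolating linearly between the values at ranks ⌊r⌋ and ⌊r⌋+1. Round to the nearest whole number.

Sorted: 53, 54, 57, 65, 66, 70, 73, 75, 76, 77, 81, 84, 85, 87, 89, 90, 92, 93, 94, 96, 97.
n = 21.
r = 1 + (30/100)·(21 − 1) = 1 + 6 = 7.
r is an integer, so P30 is the value at rank 7: 73.

73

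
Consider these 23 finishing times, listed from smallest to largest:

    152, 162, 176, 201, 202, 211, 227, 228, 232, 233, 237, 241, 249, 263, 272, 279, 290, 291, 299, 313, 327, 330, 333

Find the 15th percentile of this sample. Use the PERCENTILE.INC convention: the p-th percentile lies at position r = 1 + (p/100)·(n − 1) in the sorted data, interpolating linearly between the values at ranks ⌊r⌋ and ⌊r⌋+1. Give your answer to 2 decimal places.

201.30

n = 23.
r = 1 + (15/100)·(23 − 1) = 1 + 3.3 = 4.3.
Rank 4 is 201 and rank 5 is 202.
Interpolate: 201 + 0.3·(202 − 201) = 201 + 0.3·1 = 201.3.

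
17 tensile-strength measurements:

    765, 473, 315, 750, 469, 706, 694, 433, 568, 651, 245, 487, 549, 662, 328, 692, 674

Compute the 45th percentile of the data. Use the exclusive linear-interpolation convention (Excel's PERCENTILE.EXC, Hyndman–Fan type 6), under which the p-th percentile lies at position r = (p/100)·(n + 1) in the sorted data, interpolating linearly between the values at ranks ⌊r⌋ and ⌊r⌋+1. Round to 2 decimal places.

550.90

Sorted: 245, 315, 328, 433, 469, 473, 487, 549, 568, 651, 662, 674, 692, 694, 706, 750, 765.
n = 17.
r = (45/100)·(17 + 1) = 8.1.
Rank 8 is 549 and rank 9 is 568.
Interpolate: 549 + 0.1·(568 − 549) = 549 + 0.1·19 = 550.9.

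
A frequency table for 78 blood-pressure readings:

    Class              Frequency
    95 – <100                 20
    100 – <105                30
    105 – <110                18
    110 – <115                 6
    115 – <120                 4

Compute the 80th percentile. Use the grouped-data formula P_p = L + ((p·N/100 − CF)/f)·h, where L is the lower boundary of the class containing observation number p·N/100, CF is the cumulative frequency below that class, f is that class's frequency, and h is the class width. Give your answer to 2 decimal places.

108.44

N = 78; target position k = 80/100 · 78 = 62.4.
Cumulative frequencies: 20, 50, 68, 74, 78.
Observation 62.4 falls in the class 105 – <110.
L = 105, CF = 50, f = 18, h = 5.
P80 = 105 + ((62.4 − 50)/18)·5 = 105 + 3.44444 = 108.444.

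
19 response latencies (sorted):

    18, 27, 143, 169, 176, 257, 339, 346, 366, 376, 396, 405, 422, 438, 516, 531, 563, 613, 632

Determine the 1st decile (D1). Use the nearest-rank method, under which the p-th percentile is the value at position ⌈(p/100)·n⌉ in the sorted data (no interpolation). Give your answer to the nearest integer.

27

n = 19.
Position = ⌈10/100 · 19⌉ = ⌈1.9⌉ = 2.
The value at rank 2 is 27.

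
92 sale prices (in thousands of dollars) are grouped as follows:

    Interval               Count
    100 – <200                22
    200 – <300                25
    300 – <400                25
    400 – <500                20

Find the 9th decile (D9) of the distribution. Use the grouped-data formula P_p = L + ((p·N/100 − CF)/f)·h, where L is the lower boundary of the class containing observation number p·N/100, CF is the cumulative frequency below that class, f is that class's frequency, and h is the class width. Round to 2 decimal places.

454.00

N = 92; target position k = 90/100 · 92 = 82.8.
Cumulative frequencies: 22, 47, 72, 92.
Observation 82.8 falls in the class 400 – <500.
L = 400, CF = 72, f = 20, h = 100.
P90 = 400 + ((82.8 − 72)/20)·100 = 400 + 54 = 454.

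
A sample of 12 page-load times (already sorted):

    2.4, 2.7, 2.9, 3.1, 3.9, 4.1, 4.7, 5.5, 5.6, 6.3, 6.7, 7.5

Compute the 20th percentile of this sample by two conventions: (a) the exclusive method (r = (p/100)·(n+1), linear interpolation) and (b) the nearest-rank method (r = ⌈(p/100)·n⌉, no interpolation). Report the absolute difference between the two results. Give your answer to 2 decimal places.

0.08

n = 12.
(a) r = 2.6; between ranks 2 (2.7) and 3 (2.9): 2.82.
(b) the nearest-rank method: rank 3 → 2.9.
|2.82 − 2.9| = 0.08.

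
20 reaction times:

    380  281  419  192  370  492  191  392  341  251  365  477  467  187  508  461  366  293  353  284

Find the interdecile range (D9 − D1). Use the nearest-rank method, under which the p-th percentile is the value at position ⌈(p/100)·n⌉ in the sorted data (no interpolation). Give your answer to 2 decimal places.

Sorted: 187, 191, 192, 251, 281, 284, 293, 341, 353, 365, 366, 370, 380, 392, 419, 461, 467, 477, 492, 508.
n = 20.
P10: rank ⌈10/100·20⌉ = 2 → 191.
P90: rank ⌈90/100·20⌉ = 18 → 477.
Difference: 477 − 191 = 286.

286.00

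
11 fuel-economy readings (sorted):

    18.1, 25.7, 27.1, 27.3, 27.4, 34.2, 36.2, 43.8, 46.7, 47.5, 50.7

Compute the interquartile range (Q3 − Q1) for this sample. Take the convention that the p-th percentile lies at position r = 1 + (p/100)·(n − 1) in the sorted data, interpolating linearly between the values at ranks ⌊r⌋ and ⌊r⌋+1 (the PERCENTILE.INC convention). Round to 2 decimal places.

n = 11.
P25: r = 3.5; ranks 3–4 are 27.1, 27.3; interpolating gives 27.2.
P75: r = 8.5; ranks 8–9 are 43.8, 46.7; interpolating gives 45.25.
Difference: 45.25 − 27.2 = 18.05.

18.05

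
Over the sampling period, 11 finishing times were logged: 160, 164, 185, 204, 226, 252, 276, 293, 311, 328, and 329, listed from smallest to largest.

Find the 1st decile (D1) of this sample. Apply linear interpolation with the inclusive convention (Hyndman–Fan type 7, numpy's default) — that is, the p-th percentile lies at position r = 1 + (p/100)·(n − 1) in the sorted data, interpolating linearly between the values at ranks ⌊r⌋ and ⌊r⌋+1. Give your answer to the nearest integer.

164

n = 11.
r = 1 + (10/100)·(11 − 1) = 1 + 1 = 2.
r is an integer, so P10 is the value at rank 2: 164.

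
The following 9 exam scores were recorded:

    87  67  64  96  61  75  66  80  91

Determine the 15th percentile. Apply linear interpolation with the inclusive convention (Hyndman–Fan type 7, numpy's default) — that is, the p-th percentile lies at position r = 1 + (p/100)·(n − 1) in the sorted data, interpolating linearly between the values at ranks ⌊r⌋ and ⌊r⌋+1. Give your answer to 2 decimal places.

Sorted: 61, 64, 66, 67, 75, 80, 87, 91, 96.
n = 9.
r = 1 + (15/100)·(9 − 1) = 1 + 1.2 = 2.2.
Rank 2 is 64 and rank 3 is 66.
Interpolate: 64 + 0.2·(66 − 64) = 64 + 0.2·2 = 64.4.

64.40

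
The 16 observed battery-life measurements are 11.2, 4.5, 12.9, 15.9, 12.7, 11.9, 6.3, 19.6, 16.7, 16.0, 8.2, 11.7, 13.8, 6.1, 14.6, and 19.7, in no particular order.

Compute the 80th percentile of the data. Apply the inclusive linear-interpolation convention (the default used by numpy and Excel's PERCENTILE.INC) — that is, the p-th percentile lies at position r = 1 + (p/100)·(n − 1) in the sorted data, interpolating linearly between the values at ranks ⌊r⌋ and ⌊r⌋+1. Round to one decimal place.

Sorted: 4.5, 6.1, 6.3, 8.2, 11.2, 11.7, 11.9, 12.7, 12.9, 13.8, 14.6, 15.9, 16.0, 16.7, 19.6, 19.7.
n = 16.
r = 1 + (80/100)·(16 − 1) = 1 + 12 = 13.
r is an integer, so P80 is the value at rank 13: 16.0.

16.0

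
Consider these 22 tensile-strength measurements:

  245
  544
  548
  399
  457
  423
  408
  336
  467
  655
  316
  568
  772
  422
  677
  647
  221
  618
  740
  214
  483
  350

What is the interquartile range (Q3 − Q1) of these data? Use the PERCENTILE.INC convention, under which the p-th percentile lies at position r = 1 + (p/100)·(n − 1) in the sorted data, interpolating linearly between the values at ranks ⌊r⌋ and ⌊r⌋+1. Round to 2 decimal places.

Sorted: 214, 221, 245, 316, 336, 350, 399, 408, 422, 423, 457, 467, 483, 544, 548, 568, 618, 647, 655, 677, 740, 772.
n = 22.
P25: r = 6.25; ranks 6–7 are 350, 399; interpolating gives 362.25.
P75: r = 16.75; ranks 16–17 are 568, 618; interpolating gives 605.5.
Difference: 605.5 − 362.25 = 243.25.

243.25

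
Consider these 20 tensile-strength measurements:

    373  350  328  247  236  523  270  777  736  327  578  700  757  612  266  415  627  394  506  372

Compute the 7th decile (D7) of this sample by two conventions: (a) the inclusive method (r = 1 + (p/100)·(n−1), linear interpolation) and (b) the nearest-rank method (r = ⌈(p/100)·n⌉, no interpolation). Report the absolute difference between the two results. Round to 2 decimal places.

10.20

Sorted: 236, 247, 266, 270, 327, 328, 350, 372, 373, 394, 415, 506, 523, 578, 612, 627, 700, 736, 757, 777.
n = 20.
(a) r = 14.3; between ranks 14 (578) and 15 (612): 588.2.
(b) the nearest-rank method: rank 14 → 578.
|588.2 − 578| = 10.2.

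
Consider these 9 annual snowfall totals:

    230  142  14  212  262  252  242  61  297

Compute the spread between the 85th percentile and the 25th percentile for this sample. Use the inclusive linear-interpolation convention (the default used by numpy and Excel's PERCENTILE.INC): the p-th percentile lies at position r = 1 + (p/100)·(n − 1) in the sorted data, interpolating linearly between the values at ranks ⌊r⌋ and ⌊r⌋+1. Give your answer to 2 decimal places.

118.00

Sorted: 14, 61, 142, 212, 230, 242, 252, 262, 297.
n = 9.
P25: r = 3 (integer) → 142.
P85: r = 7.8; ranks 7–8 are 252, 262; interpolating gives 260.
Difference: 260 − 142 = 118.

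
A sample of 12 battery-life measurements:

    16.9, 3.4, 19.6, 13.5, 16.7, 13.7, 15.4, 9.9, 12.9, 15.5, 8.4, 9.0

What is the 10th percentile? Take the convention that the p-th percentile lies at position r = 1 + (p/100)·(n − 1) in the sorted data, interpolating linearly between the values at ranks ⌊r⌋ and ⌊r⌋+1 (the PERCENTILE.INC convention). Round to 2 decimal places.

Sorted: 3.4, 8.4, 9.0, 9.9, 12.9, 13.5, 13.7, 15.4, 15.5, 16.7, 16.9, 19.6.
n = 12.
r = 1 + (10/100)·(12 − 1) = 1 + 1.1 = 2.1.
Rank 2 is 8.4 and rank 3 is 9.0.
Interpolate: 8.4 + 0.1·(9.0 − 8.4) = 8.4 + 0.1·0.6 = 8.46.

8.46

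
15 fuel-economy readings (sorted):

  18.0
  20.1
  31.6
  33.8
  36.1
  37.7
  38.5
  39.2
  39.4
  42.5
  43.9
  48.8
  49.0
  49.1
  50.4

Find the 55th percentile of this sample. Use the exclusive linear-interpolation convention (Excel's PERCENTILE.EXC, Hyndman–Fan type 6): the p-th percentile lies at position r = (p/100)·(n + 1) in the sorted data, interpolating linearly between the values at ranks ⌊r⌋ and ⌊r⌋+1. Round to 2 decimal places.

n = 15.
r = (55/100)·(15 + 1) = 8.8.
Rank 8 is 39.2 and rank 9 is 39.4.
Interpolate: 39.2 + 0.8·(39.4 − 39.2) = 39.2 + 0.8·0.2 = 39.36.

39.36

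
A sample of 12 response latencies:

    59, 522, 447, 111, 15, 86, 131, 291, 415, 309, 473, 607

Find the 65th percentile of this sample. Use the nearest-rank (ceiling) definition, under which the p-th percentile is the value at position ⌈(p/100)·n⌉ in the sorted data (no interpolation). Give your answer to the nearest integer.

Sorted: 15, 59, 86, 111, 131, 291, 309, 415, 447, 473, 522, 607.
n = 12.
Position = ⌈65/100 · 12⌉ = ⌈7.8⌉ = 8.
The value at rank 8 is 415.

415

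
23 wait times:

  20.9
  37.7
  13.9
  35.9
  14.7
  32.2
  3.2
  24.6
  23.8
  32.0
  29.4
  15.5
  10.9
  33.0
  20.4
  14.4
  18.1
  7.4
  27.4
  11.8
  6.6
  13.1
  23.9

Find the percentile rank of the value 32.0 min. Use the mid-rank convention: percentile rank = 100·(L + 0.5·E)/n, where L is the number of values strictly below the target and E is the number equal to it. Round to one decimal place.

Sorted: 3.2, 6.6, 7.4, 10.9, 11.8, 13.1, 13.9, 14.4, 14.7, 15.5, 18.1, 20.4, 20.9, 23.8, 23.9, 24.6, 27.4, 29.4, 32.0, 32.2, 33.0, 35.9, 37.7.
Count below 32.0: L = 18; count equal: E = 1; n = 23.
Percentile rank = 100·(18 + 0.5·1)/23 = 100·18.5/23 = 80.43.

80.4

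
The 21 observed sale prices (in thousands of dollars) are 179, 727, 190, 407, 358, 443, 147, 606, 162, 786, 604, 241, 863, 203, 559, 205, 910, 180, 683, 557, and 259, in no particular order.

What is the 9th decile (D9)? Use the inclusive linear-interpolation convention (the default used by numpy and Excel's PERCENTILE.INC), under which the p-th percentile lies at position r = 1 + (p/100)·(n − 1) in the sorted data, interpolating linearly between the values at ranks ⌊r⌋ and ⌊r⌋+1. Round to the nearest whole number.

786

Sorted: 147, 162, 179, 180, 190, 203, 205, 241, 259, 358, 407, 443, 557, 559, 604, 606, 683, 727, 786, 863, 910.
n = 21.
r = 1 + (90/100)·(21 − 1) = 1 + 18 = 19.
r is an integer, so P90 is the value at rank 19: 786.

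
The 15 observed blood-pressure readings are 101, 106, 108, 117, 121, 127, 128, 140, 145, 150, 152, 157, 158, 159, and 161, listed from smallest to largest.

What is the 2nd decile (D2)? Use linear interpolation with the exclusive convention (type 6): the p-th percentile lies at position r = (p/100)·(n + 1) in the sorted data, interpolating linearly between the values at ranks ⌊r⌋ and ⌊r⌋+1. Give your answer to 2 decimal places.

109.80

n = 15.
r = (20/100)·(15 + 1) = 3.2.
Rank 3 is 108 and rank 4 is 117.
Interpolate: 108 + 0.2·(117 − 108) = 108 + 0.2·9 = 109.8.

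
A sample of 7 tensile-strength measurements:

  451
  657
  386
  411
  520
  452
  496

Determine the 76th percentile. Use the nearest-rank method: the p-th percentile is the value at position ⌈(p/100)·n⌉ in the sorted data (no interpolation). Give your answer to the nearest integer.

520

Sorted: 386, 411, 451, 452, 496, 520, 657.
n = 7.
Position = ⌈76/100 · 7⌉ = ⌈5.32⌉ = 6.
The value at rank 6 is 520.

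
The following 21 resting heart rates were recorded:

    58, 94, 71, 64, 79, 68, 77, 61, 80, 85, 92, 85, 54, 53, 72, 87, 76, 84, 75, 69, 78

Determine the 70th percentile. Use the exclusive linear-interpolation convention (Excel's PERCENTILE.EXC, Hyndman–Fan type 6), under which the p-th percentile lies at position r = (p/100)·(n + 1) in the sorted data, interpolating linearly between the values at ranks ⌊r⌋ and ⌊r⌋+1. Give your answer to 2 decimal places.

Sorted: 53, 54, 58, 61, 64, 68, 69, 71, 72, 75, 76, 77, 78, 79, 80, 84, 85, 85, 87, 92, 94.
n = 21.
r = (70/100)·(21 + 1) = 15.4.
Rank 15 is 80 and rank 16 is 84.
Interpolate: 80 + 0.4·(84 − 80) = 80 + 0.4·4 = 81.6.

81.60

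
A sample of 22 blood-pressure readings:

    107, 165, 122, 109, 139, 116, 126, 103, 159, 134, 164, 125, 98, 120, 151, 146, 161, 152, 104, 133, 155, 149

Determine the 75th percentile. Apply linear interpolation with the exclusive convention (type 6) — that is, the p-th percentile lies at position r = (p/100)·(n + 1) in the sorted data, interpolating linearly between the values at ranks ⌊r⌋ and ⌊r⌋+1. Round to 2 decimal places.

152.75

Sorted: 98, 103, 104, 107, 109, 116, 120, 122, 125, 126, 133, 134, 139, 146, 149, 151, 152, 155, 159, 161, 164, 165.
n = 22.
r = (75/100)·(22 + 1) = 17.25.
Rank 17 is 152 and rank 18 is 155.
Interpolate: 152 + 0.25·(155 − 152) = 152 + 0.25·3 = 152.75.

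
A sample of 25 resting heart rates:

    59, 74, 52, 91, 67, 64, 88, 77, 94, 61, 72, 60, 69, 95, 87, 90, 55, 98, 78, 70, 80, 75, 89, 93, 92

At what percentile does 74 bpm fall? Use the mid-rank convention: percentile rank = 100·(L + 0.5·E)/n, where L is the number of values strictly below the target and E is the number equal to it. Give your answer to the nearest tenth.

42.0

Sorted: 52, 55, 59, 60, 61, 64, 67, 69, 70, 72, 74, 75, 77, 78, 80, 87, 88, 89, 90, 91, 92, 93, 94, 95, 98.
Count below 74: L = 10; count equal: E = 1; n = 25.
Percentile rank = 100·(10 + 0.5·1)/25 = 100·10.5/25 = 42.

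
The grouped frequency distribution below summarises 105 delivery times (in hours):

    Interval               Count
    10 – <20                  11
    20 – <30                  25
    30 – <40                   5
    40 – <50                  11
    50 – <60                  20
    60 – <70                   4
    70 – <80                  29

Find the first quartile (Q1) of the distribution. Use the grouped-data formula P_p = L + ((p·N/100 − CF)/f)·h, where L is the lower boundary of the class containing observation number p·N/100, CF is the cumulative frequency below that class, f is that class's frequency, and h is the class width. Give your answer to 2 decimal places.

26.10

N = 105; target position k = 25/100 · 105 = 26.25.
Cumulative frequencies: 11, 36, 41, 52, 72, 76, 105.
Observation 26.25 falls in the class 20 – <30.
L = 20, CF = 11, f = 25, h = 10.
P25 = 20 + ((26.25 − 11)/25)·10 = 20 + 6.1 = 26.1.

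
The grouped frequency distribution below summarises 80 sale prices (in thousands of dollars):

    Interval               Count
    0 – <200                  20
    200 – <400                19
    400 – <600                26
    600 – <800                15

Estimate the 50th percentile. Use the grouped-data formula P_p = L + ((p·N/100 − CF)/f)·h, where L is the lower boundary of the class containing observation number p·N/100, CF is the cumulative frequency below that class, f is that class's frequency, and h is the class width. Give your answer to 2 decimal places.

N = 80; target position k = 50/100 · 80 = 40.
Cumulative frequencies: 20, 39, 65, 80.
Observation 40 falls in the class 400 – <600.
L = 400, CF = 39, f = 26, h = 200.
P50 = 400 + ((40 − 39)/26)·200 = 400 + 7.69231 = 407.692.

407.69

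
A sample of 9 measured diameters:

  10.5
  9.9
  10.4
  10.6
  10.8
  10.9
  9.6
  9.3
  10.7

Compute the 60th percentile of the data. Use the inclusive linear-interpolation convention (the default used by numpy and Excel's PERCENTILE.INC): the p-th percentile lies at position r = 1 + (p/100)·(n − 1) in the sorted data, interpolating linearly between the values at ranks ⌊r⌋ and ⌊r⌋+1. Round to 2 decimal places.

10.58

Sorted: 9.3, 9.6, 9.9, 10.4, 10.5, 10.6, 10.7, 10.8, 10.9.
n = 9.
r = 1 + (60/100)·(9 − 1) = 1 + 4.8 = 5.8.
Rank 5 is 10.5 and rank 6 is 10.6.
Interpolate: 10.5 + 0.8·(10.6 − 10.5) = 10.5 + 0.8·0.1 = 10.58.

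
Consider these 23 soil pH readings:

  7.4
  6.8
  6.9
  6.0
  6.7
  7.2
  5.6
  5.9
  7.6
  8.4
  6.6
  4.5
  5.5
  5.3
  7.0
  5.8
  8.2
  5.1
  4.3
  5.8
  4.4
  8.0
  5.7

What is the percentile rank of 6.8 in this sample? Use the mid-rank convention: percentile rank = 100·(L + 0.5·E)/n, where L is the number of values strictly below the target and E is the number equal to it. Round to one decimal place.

Sorted: 4.3, 4.4, 4.5, 5.1, 5.3, 5.5, 5.6, 5.7, 5.8, 5.8, 5.9, 6.0, 6.6, 6.7, 6.8, 6.9, 7.0, 7.2, 7.4, 7.6, 8.0, 8.2, 8.4.
Count below 6.8: L = 14; count equal: E = 1; n = 23.
Percentile rank = 100·(14 + 0.5·1)/23 = 100·14.5/23 = 63.04.

63.0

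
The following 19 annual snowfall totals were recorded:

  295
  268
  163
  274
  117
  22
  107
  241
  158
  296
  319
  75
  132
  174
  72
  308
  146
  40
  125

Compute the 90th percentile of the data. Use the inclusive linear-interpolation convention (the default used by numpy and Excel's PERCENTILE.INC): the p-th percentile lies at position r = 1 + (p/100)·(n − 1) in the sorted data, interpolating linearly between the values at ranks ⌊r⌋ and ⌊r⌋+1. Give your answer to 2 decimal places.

298.40

Sorted: 22, 40, 72, 75, 107, 117, 125, 132, 146, 158, 163, 174, 241, 268, 274, 295, 296, 308, 319.
n = 19.
r = 1 + (90/100)·(19 − 1) = 1 + 16.2 = 17.2.
Rank 17 is 296 and rank 18 is 308.
Interpolate: 296 + 0.2·(308 − 296) = 296 + 0.2·12 = 298.4.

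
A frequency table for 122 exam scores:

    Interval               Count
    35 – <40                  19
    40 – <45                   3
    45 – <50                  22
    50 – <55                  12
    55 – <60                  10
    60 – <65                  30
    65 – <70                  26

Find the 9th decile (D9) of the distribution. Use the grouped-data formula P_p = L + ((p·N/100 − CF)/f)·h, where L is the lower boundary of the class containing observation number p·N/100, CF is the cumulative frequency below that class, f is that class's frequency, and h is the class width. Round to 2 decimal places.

67.65

N = 122; target position k = 90/100 · 122 = 109.8.
Cumulative frequencies: 19, 22, 44, 56, 66, 96, 122.
Observation 109.8 falls in the class 65 – <70.
L = 65, CF = 96, f = 26, h = 5.
P90 = 65 + ((109.8 − 96)/26)·5 = 65 + 2.65385 = 67.6538.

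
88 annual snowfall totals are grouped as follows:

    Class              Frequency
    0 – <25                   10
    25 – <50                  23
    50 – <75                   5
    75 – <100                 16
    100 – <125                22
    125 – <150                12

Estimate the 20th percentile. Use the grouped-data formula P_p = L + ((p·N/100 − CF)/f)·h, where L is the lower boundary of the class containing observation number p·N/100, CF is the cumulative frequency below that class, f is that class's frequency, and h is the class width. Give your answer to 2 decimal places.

33.26

N = 88; target position k = 20/100 · 88 = 17.6.
Cumulative frequencies: 10, 33, 38, 54, 76, 88.
Observation 17.6 falls in the class 25 – <50.
L = 25, CF = 10, f = 23, h = 25.
P20 = 25 + ((17.6 − 10)/23)·25 = 25 + 8.26087 = 33.2609.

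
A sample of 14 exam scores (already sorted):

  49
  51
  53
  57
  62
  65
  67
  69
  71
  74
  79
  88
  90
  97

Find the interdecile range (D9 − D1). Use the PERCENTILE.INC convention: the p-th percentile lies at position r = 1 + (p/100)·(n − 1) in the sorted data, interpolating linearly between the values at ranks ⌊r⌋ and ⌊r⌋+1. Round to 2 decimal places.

37.80

n = 14.
P10: r = 2.3; ranks 2–3 are 51, 53; interpolating gives 51.6.
P90: r = 12.7; ranks 12–13 are 88, 90; interpolating gives 89.4.
Difference: 89.4 − 51.6 = 37.8.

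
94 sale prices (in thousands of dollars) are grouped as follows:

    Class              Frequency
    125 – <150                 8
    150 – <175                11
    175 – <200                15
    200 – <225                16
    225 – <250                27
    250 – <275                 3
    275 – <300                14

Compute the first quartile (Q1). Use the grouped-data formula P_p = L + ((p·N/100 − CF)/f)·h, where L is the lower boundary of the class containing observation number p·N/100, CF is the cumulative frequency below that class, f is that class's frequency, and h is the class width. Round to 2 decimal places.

N = 94; target position k = 25/100 · 94 = 23.5.
Cumulative frequencies: 8, 19, 34, 50, 77, 80, 94.
Observation 23.5 falls in the class 175 – <200.
L = 175, CF = 19, f = 15, h = 25.
P25 = 175 + ((23.5 − 19)/15)·25 = 175 + 7.5 = 182.5.

182.50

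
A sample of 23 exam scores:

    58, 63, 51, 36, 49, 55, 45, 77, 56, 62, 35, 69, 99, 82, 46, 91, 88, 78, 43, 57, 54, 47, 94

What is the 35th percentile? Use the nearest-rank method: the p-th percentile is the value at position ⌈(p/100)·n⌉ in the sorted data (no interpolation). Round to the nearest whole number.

Sorted: 35, 36, 43, 45, 46, 47, 49, 51, 54, 55, 56, 57, 58, 62, 63, 69, 77, 78, 82, 88, 91, 94, 99.
n = 23.
Position = ⌈35/100 · 23⌉ = ⌈8.05⌉ = 9.
The value at rank 9 is 54.

54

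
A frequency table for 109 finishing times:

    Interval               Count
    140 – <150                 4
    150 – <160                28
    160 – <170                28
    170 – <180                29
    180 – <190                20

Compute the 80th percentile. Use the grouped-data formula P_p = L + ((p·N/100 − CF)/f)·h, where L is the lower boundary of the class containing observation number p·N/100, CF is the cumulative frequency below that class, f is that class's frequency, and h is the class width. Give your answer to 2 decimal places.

179.38

N = 109; target position k = 80/100 · 109 = 87.2.
Cumulative frequencies: 4, 32, 60, 89, 109.
Observation 87.2 falls in the class 170 – <180.
L = 170, CF = 60, f = 29, h = 10.
P80 = 170 + ((87.2 − 60)/29)·10 = 170 + 9.37931 = 179.379.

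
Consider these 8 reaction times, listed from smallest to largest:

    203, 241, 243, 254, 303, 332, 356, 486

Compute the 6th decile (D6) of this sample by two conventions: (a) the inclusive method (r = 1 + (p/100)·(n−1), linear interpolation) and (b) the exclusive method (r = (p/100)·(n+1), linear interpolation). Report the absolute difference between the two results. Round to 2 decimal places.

n = 8.
(a) r = 5.2; between ranks 5 (303) and 6 (332): 308.8.
(b) r = 5.4; between ranks 5 (303) and 6 (332): 314.6.
|308.8 − 314.6| = 5.8.

5.80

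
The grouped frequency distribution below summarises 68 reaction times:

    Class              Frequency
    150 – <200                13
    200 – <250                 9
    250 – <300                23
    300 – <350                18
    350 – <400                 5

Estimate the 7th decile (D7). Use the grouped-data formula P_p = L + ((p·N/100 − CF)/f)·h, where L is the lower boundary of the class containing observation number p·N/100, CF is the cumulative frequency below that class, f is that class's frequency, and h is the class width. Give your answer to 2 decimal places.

307.22

N = 68; target position k = 70/100 · 68 = 47.6.
Cumulative frequencies: 13, 22, 45, 63, 68.
Observation 47.6 falls in the class 300 – <350.
L = 300, CF = 45, f = 18, h = 50.
P70 = 300 + ((47.6 − 45)/18)·50 = 300 + 7.22222 = 307.222.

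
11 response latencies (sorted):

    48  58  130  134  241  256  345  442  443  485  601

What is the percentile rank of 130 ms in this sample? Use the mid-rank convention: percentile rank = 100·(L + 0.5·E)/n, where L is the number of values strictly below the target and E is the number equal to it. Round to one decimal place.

Count below 130: L = 2; count equal: E = 1; n = 11.
Percentile rank = 100·(2 + 0.5·1)/11 = 100·2.5/11 = 22.73.

22.7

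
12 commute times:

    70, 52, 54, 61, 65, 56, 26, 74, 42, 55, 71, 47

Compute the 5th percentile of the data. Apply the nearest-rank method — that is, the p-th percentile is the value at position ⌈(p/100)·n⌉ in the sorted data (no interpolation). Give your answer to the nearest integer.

Sorted: 26, 42, 47, 52, 54, 55, 56, 61, 65, 70, 71, 74.
n = 12.
Position = ⌈5/100 · 12⌉ = ⌈0.6⌉ = 1.
The value at rank 1 is 26.

26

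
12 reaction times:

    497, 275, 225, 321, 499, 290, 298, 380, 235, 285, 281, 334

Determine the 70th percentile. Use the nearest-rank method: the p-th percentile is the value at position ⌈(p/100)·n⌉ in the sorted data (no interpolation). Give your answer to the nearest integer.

Sorted: 225, 235, 275, 281, 285, 290, 298, 321, 334, 380, 497, 499.
n = 12.
Position = ⌈70/100 · 12⌉ = ⌈8.4⌉ = 9.
The value at rank 9 is 334.

334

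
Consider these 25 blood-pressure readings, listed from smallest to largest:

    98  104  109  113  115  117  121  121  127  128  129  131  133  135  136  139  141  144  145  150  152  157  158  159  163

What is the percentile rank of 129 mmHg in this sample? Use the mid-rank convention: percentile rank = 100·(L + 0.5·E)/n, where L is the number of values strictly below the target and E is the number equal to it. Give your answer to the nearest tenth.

Count below 129: L = 10; count equal: E = 1; n = 25.
Percentile rank = 100·(10 + 0.5·1)/25 = 100·10.5/25 = 42.

42.0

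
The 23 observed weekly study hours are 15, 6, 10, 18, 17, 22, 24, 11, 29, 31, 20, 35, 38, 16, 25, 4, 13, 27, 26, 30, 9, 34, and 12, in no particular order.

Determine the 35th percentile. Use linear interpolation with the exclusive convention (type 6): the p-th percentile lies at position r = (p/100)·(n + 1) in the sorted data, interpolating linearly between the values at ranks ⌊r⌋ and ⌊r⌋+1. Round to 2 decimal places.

15.40

Sorted: 4, 6, 9, 10, 11, 12, 13, 15, 16, 17, 18, 20, 22, 24, 25, 26, 27, 29, 30, 31, 34, 35, 38.
n = 23.
r = (35/100)·(23 + 1) = 8.4.
Rank 8 is 15 and rank 9 is 16.
Interpolate: 15 + 0.4·(16 − 15) = 15 + 0.4·1 = 15.4.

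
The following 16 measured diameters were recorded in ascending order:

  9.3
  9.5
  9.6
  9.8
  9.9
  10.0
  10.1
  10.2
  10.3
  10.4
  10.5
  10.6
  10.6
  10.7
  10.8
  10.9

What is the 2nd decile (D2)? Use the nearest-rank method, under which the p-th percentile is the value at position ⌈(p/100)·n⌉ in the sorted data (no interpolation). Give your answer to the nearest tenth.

9.8

n = 16.
Position = ⌈20/100 · 16⌉ = ⌈3.2⌉ = 4.
The value at rank 4 is 9.8.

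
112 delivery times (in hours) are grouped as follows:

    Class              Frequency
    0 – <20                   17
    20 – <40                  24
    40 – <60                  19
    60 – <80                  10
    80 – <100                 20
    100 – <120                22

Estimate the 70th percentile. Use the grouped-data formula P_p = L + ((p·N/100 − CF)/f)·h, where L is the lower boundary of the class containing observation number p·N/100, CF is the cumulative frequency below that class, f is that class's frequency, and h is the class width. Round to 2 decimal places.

N = 112; target position k = 70/100 · 112 = 78.4.
Cumulative frequencies: 17, 41, 60, 70, 90, 112.
Observation 78.4 falls in the class 80 – <100.
L = 80, CF = 70, f = 20, h = 20.
P70 = 80 + ((78.4 − 70)/20)·20 = 80 + 8.4 = 88.4.

88.40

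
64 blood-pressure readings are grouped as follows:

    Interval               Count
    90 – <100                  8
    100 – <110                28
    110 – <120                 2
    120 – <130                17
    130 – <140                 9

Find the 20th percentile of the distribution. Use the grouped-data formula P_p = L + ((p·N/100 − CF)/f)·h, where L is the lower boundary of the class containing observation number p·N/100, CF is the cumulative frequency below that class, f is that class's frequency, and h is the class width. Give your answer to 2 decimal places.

N = 64; target position k = 20/100 · 64 = 12.8.
Cumulative frequencies: 8, 36, 38, 55, 64.
Observation 12.8 falls in the class 100 – <110.
L = 100, CF = 8, f = 28, h = 10.
P20 = 100 + ((12.8 − 8)/28)·10 = 100 + 1.71429 = 101.714.

101.71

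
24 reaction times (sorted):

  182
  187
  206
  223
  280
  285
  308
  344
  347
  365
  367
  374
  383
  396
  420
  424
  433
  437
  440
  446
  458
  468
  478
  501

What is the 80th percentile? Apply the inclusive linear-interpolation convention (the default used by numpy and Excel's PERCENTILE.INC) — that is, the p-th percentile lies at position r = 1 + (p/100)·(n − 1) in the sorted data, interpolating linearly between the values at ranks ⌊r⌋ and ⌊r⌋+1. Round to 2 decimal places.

n = 24.
r = 1 + (80/100)·(24 − 1) = 1 + 18.4 = 19.4.
Rank 19 is 440 and rank 20 is 446.
Interpolate: 440 + 0.4·(446 − 440) = 440 + 0.4·6 = 442.4.

442.40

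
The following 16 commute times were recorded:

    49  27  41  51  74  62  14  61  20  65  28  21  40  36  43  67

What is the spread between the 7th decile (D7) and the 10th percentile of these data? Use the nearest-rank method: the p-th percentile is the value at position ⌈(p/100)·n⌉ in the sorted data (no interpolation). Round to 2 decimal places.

41.00

Sorted: 14, 20, 21, 27, 28, 36, 40, 41, 43, 49, 51, 61, 62, 65, 67, 74.
n = 16.
P10: rank ⌈10/100·16⌉ = 2 → 20.
P70: rank ⌈70/100·16⌉ = 12 → 61.
Difference: 61 − 20 = 41.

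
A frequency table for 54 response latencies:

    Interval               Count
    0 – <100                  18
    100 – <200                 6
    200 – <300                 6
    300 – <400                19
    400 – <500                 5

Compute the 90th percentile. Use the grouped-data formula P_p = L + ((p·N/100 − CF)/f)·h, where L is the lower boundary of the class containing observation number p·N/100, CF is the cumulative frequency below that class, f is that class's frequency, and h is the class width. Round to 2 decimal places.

N = 54; target position k = 90/100 · 54 = 48.6.
Cumulative frequencies: 18, 24, 30, 49, 54.
Observation 48.6 falls in the class 300 – <400.
L = 300, CF = 30, f = 19, h = 100.
P90 = 300 + ((48.6 − 30)/19)·100 = 300 + 97.8947 = 397.895.

397.89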